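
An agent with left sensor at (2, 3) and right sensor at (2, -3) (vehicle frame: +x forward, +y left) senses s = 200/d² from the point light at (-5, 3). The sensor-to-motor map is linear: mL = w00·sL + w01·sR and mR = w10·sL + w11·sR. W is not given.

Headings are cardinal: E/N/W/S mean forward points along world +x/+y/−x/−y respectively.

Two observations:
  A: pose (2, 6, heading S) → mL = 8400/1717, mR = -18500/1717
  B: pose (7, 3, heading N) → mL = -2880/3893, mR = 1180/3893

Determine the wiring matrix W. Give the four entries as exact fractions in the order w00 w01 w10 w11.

obs A: pose=(2,6,S) → sL=200/101, sR=200/17, mL=8400/1717, mR=-18500/1717
obs B: pose=(7,3,N) → sL=40/17, sR=200/229, mL=-2880/3893, mR=1180/3893
sensor matrix S = [[200/101, 200/17], [40/17, 200/229]]; det S = -173472000/6684281
solve [mL_A; mL_B] = S·[w00; w01] and [mR_A; mR_B] = S·[w10; w11]:
  w00 = -1/2, w01 = 1/2, w10 = 1/2, w11 = -1

-1/2 1/2 1/2 -1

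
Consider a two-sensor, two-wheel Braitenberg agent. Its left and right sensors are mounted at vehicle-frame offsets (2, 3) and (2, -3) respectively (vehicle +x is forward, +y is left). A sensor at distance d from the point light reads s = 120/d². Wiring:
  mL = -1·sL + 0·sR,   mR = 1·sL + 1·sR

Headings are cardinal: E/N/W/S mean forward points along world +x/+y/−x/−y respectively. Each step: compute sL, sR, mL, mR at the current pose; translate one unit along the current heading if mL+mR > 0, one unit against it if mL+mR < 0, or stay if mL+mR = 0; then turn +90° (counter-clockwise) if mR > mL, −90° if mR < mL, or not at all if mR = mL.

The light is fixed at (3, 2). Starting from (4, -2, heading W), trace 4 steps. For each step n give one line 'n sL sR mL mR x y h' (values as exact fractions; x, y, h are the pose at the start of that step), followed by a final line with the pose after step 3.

n=0: pose=(4,-2,W); sL=12/5, sR=60; mL=-12/5, mR=312/5; mL+mR=60 → advance +1; mR−mL=324/5 → turn +1·90°
n=1: pose=(3,-2,S); sL=8/3, sR=8/3; mL=-8/3, mR=16/3; mL+mR=8/3 → advance +1; mR−mL=8 → turn +1·90°
n=2: pose=(3,-3,E); sL=15, sR=30/17; mL=-15, mR=285/17; mL+mR=30/17 → advance +1; mR−mL=540/17 → turn +1·90°
n=3: pose=(4,-3,N); sL=120/13, sR=24/5; mL=-120/13, mR=912/65; mL+mR=24/5 → advance +1; mR−mL=1512/65 → turn +1·90°

0 12/5 60 -12/5 312/5 4 -2 W
1 8/3 8/3 -8/3 16/3 3 -2 S
2 15 30/17 -15 285/17 3 -3 E
3 120/13 24/5 -120/13 912/65 4 -3 N
final 4 -2 W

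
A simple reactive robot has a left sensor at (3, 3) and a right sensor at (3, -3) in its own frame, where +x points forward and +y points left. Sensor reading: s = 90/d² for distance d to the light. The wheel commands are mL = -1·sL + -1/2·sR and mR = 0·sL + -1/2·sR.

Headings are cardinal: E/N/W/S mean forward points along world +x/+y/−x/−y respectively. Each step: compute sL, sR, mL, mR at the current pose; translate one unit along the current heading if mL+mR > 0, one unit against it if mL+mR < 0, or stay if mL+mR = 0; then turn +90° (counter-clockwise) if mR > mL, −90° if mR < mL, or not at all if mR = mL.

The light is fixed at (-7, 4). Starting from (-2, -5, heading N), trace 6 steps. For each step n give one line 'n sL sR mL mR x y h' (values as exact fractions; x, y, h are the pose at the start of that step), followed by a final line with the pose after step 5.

0 9/4 9/10 -27/10 -9/20 -2 -5 N
1 90/173 90/53 -12555/9169 -45/53 -2 -6 W
2 9/25 45/89 -2727/4450 -45/178 -1 -6 S
3 10/13 2/5 -63/65 -1/5 -1 -5 E
4 9/4 9/10 -27/10 -9/20 -2 -5 N
5 90/173 90/53 -12555/9169 -45/53 -2 -6 W
final -1 -6 S

n=0: pose=(-2,-5,N); sL=9/4, sR=9/10; mL=-27/10, mR=-9/20; mL+mR=-63/20 → advance -1; mR−mL=9/4 → turn +1·90°
n=1: pose=(-2,-6,W); sL=90/173, sR=90/53; mL=-12555/9169, mR=-45/53; mL+mR=-20340/9169 → advance -1; mR−mL=90/173 → turn +1·90°
n=2: pose=(-1,-6,S); sL=9/25, sR=45/89; mL=-2727/4450, mR=-45/178; mL+mR=-1926/2225 → advance -1; mR−mL=9/25 → turn +1·90°
n=3: pose=(-1,-5,E); sL=10/13, sR=2/5; mL=-63/65, mR=-1/5; mL+mR=-76/65 → advance -1; mR−mL=10/13 → turn +1·90°
n=4: pose=(-2,-5,N); sL=9/4, sR=9/10; mL=-27/10, mR=-9/20; mL+mR=-63/20 → advance -1; mR−mL=9/4 → turn +1·90°
n=5: pose=(-2,-6,W); sL=90/173, sR=90/53; mL=-12555/9169, mR=-45/53; mL+mR=-20340/9169 → advance -1; mR−mL=90/173 → turn +1·90°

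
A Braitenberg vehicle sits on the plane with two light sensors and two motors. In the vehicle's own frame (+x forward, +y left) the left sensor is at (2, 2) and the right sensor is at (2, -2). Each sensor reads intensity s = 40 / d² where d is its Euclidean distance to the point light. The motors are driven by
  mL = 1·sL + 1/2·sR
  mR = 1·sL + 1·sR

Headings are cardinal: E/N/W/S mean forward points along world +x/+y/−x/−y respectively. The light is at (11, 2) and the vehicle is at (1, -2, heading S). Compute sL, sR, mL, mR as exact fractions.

left sensor world pos  = (3, -4); dL² = 100
right sensor world pos = (-1, -4); dR² = 180
sL = 40/100 = 2/5
sR = 40/180 = 2/9
mL = 1·sL + 1/2·sR = 23/45
mR = 1·sL + 1·sR = 28/45

2/5 2/9 23/45 28/45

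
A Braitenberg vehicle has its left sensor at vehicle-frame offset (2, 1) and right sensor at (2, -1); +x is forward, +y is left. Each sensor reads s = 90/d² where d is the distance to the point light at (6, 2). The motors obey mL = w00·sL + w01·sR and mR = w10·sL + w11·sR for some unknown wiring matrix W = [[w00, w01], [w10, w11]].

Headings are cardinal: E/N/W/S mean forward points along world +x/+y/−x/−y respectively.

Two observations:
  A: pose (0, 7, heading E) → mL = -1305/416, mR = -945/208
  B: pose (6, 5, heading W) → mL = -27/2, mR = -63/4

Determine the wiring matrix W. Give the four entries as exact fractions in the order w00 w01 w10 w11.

-1 -1/2 -1 -1

obs A: pose=(0,7,E) → sL=45/26, sR=45/16, mL=-1305/416, mR=-945/208
obs B: pose=(6,5,W) → sL=45/4, sR=9/2, mL=-27/2, mR=-63/4
sensor matrix S = [[45/26, 45/16], [45/4, 9/2]]; det S = -19845/832
solve [mL_A; mL_B] = S·[w00; w01] and [mR_A; mR_B] = S·[w10; w11]:
  w00 = -1, w01 = -1/2, w10 = -1, w11 = -1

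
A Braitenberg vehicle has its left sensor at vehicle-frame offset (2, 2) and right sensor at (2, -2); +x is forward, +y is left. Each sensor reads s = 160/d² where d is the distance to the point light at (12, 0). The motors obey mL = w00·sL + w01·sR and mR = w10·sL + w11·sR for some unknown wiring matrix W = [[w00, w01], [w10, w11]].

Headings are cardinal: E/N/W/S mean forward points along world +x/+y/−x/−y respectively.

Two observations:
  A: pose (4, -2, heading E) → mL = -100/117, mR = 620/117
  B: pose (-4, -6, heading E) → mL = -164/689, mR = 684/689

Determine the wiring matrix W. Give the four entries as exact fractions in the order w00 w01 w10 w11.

obs A: pose=(4,-2,E) → sL=40/9, sR=40/13, mL=-100/117, mR=620/117
obs B: pose=(-4,-6,E) → sL=40/53, sR=8/13, mL=-164/689, mR=684/689
sensor matrix S = [[40/9, 40/13], [40/53, 8/13]]; det S = 2560/6201
solve [mL_A; mL_B] = S·[w00; w01] and [mR_A; mR_B] = S·[w10; w11]:
  w00 = 1/2, w01 = -1, w10 = 1/2, w11 = 1

1/2 -1 1/2 1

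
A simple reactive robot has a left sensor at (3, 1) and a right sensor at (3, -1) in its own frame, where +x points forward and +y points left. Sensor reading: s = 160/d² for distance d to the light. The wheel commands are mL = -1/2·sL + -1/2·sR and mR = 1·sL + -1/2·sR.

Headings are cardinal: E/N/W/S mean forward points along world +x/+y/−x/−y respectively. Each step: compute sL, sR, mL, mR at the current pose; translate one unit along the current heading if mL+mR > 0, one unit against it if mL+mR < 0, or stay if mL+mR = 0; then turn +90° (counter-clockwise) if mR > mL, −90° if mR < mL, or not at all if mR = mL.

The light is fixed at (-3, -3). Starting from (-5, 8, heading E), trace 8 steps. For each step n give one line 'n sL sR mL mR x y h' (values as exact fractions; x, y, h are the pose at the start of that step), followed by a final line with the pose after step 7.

n=0: pose=(-5,8,E); sL=32/29, sR=160/101; mL=-3936/2929, mR=912/2929; mL+mR=-3024/2929 → advance -1; mR−mL=48/29 → turn +1·90°
n=1: pose=(-6,8,N); sL=40/53, sR=4/5; mL=-206/265, mR=94/265; mL+mR=-112/265 → advance -1; mR−mL=60/53 → turn +1·90°
n=2: pose=(-6,7,W); sL=160/117, sR=160/157; mL=-21920/18369, mR=15760/18369; mL+mR=-6160/18369 → advance -1; mR−mL=80/39 → turn +1·90°
n=3: pose=(-5,7,S); sL=16/5, sR=80/29; mL=-432/145, mR=264/145; mL+mR=-168/145 → advance -1; mR−mL=24/5 → turn +1·90°
n=4: pose=(-5,8,E); sL=32/29, sR=160/101; mL=-3936/2929, mR=912/2929; mL+mR=-3024/2929 → advance -1; mR−mL=48/29 → turn +1·90°
n=5: pose=(-6,8,N); sL=40/53, sR=4/5; mL=-206/265, mR=94/265; mL+mR=-112/265 → advance -1; mR−mL=60/53 → turn +1·90°
n=6: pose=(-6,7,W); sL=160/117, sR=160/157; mL=-21920/18369, mR=15760/18369; mL+mR=-6160/18369 → advance -1; mR−mL=80/39 → turn +1·90°
n=7: pose=(-5,7,S); sL=16/5, sR=80/29; mL=-432/145, mR=264/145; mL+mR=-168/145 → advance -1; mR−mL=24/5 → turn +1·90°

0 32/29 160/101 -3936/2929 912/2929 -5 8 E
1 40/53 4/5 -206/265 94/265 -6 8 N
2 160/117 160/157 -21920/18369 15760/18369 -6 7 W
3 16/5 80/29 -432/145 264/145 -5 7 S
4 32/29 160/101 -3936/2929 912/2929 -5 8 E
5 40/53 4/5 -206/265 94/265 -6 8 N
6 160/117 160/157 -21920/18369 15760/18369 -6 7 W
7 16/5 80/29 -432/145 264/145 -5 7 S
final -5 8 E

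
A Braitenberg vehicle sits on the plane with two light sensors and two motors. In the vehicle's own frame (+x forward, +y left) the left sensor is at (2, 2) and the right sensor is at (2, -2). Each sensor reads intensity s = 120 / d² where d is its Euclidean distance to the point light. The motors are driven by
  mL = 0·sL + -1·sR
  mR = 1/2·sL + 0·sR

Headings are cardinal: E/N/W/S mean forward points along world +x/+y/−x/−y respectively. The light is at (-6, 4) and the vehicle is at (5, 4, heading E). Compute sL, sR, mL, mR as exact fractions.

120/173 120/173 -120/173 60/173

left sensor world pos  = (7, 6); dL² = 173
right sensor world pos = (7, 2); dR² = 173
sL = 120/173 = 120/173
sR = 120/173 = 120/173
mL = 0·sL + -1·sR = -120/173
mR = 1/2·sL + 0·sR = 60/173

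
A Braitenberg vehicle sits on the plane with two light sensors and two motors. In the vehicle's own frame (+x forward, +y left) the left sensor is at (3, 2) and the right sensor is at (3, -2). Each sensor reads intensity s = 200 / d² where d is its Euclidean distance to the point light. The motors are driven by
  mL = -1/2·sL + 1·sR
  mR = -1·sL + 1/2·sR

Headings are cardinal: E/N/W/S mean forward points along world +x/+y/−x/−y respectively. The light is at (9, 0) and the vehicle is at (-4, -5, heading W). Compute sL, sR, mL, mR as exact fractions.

left sensor world pos  = (-7, -7); dL² = 305
right sensor world pos = (-7, -3); dR² = 265
sL = 200/305 = 40/61
sR = 200/265 = 40/53
mL = -1/2·sL + 1·sR = 1380/3233
mR = -1·sL + 1/2·sR = -900/3233

40/61 40/53 1380/3233 -900/3233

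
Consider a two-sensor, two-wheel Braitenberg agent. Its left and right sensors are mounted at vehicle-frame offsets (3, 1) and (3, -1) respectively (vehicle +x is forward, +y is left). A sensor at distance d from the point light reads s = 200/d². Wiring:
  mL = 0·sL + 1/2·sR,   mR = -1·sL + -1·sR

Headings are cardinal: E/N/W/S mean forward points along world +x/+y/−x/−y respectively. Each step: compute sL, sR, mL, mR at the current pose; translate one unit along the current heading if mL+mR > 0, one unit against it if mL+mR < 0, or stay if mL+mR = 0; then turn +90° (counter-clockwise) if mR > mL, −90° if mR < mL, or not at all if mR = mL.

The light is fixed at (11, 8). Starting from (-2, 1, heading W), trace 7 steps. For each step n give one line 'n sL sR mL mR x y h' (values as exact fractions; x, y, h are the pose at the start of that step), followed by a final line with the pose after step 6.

0 5/8 50/73 25/73 -765/584 -2 1 W
1 40/37 200/137 100/137 -12880/5069 -1 1 N
2 20/13 100/81 50/81 -2920/1053 -1 0 E
3 40/53 200/317 100/317 -23280/16801 -2 0 S
4 5/8 50/73 25/73 -765/584 -2 1 W
5 40/37 200/137 100/137 -12880/5069 -1 1 N
6 20/13 100/81 50/81 -2920/1053 -1 0 E
final -2 0 S

n=0: pose=(-2,1,W); sL=5/8, sR=50/73; mL=25/73, mR=-765/584; mL+mR=-565/584 → advance -1; mR−mL=-965/584 → turn -1·90°
n=1: pose=(-1,1,N); sL=40/37, sR=200/137; mL=100/137, mR=-12880/5069; mL+mR=-9180/5069 → advance -1; mR−mL=-16580/5069 → turn -1·90°
n=2: pose=(-1,0,E); sL=20/13, sR=100/81; mL=50/81, mR=-2920/1053; mL+mR=-2270/1053 → advance -1; mR−mL=-1190/351 → turn -1·90°
n=3: pose=(-2,0,S); sL=40/53, sR=200/317; mL=100/317, mR=-23280/16801; mL+mR=-17980/16801 → advance -1; mR−mL=-28580/16801 → turn -1·90°
n=4: pose=(-2,1,W); sL=5/8, sR=50/73; mL=25/73, mR=-765/584; mL+mR=-565/584 → advance -1; mR−mL=-965/584 → turn -1·90°
n=5: pose=(-1,1,N); sL=40/37, sR=200/137; mL=100/137, mR=-12880/5069; mL+mR=-9180/5069 → advance -1; mR−mL=-16580/5069 → turn -1·90°
n=6: pose=(-1,0,E); sL=20/13, sR=100/81; mL=50/81, mR=-2920/1053; mL+mR=-2270/1053 → advance -1; mR−mL=-1190/351 → turn -1·90°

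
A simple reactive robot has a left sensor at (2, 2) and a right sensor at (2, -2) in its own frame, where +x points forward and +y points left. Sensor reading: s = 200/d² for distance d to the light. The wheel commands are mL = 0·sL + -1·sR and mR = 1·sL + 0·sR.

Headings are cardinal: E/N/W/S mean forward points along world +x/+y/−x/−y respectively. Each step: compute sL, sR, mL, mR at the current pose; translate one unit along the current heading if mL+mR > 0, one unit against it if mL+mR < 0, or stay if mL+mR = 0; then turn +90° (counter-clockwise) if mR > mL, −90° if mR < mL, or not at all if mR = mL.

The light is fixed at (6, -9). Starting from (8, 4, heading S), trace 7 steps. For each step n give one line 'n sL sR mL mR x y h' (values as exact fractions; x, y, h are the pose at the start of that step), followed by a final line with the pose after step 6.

n=0: pose=(8,4,S); sL=200/137, sR=200/121; mL=-200/121, mR=200/137; mL+mR=-3200/16577 → advance -1; mR−mL=51600/16577 → turn +1·90°
n=1: pose=(8,5,E); sL=25/34, sR=5/4; mL=-5/4, mR=25/34; mL+mR=-35/68 → advance -1; mR−mL=135/68 → turn +1·90°
n=2: pose=(7,5,N); sL=200/257, sR=40/53; mL=-40/53, mR=200/257; mL+mR=320/13621 → advance +1; mR−mL=20880/13621 → turn +1·90°
n=3: pose=(7,6,W); sL=20/17, sR=20/29; mL=-20/29, mR=20/17; mL+mR=240/493 → advance +1; mR−mL=920/493 → turn +1·90°
n=4: pose=(6,6,S); sL=200/173, sR=200/173; mL=-200/173, mR=200/173; mL+mR=0 → advance +0; mR−mL=400/173 → turn +1·90°
n=5: pose=(6,6,E); sL=200/293, sR=200/173; mL=-200/173, mR=200/293; mL+mR=-24000/50689 → advance -1; mR−mL=93200/50689 → turn +1·90°
n=6: pose=(5,6,N); sL=100/149, sR=20/29; mL=-20/29, mR=100/149; mL+mR=-80/4321 → advance -1; mR−mL=5880/4321 → turn +1·90°

0 200/137 200/121 -200/121 200/137 8 4 S
1 25/34 5/4 -5/4 25/34 8 5 E
2 200/257 40/53 -40/53 200/257 7 5 N
3 20/17 20/29 -20/29 20/17 7 6 W
4 200/173 200/173 -200/173 200/173 6 6 S
5 200/293 200/173 -200/173 200/293 6 6 E
6 100/149 20/29 -20/29 100/149 5 6 N
final 5 5 W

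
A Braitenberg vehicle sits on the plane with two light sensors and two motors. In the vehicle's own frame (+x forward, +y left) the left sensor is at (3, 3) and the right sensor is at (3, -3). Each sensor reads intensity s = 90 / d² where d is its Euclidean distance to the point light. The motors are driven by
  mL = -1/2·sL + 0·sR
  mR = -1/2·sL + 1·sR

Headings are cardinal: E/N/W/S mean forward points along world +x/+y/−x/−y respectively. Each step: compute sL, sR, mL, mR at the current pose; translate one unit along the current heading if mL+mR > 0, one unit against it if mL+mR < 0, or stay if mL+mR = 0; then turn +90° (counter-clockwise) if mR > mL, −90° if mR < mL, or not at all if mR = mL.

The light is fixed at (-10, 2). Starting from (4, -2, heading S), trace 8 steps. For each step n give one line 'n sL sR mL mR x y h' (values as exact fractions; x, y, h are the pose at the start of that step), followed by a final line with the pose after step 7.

0 45/169 9/17 -45/338 2277/5746 4 -2 S
1 90/293 90/353 -45/293 10485/103429 4 -3 E
2 45/52 9/26 -45/104 -9/104 3 -3 N
3 90/181 90/109 -45/181 11385/19729 3 -4 W
4 5/17 5/9 -5/34 125/306 2 -4 S
5 90/241 18/65 -45/241 1413/15665 2 -5 E
6 9/8 45/106 -9/16 -117/848 1 -5 N
7 18/37 90/89 -9/37 2529/3293 1 -6 W
final 0 -6 S

n=0: pose=(4,-2,S); sL=45/169, sR=9/17; mL=-45/338, mR=2277/5746; mL+mR=756/2873 → advance +1; mR−mL=9/17 → turn +1·90°
n=1: pose=(4,-3,E); sL=90/293, sR=90/353; mL=-45/293, mR=10485/103429; mL+mR=-5400/103429 → advance -1; mR−mL=90/353 → turn +1·90°
n=2: pose=(3,-3,N); sL=45/52, sR=9/26; mL=-45/104, mR=-9/104; mL+mR=-27/52 → advance -1; mR−mL=9/26 → turn +1·90°
n=3: pose=(3,-4,W); sL=90/181, sR=90/109; mL=-45/181, mR=11385/19729; mL+mR=6480/19729 → advance +1; mR−mL=90/109 → turn +1·90°
n=4: pose=(2,-4,S); sL=5/17, sR=5/9; mL=-5/34, mR=125/306; mL+mR=40/153 → advance +1; mR−mL=5/9 → turn +1·90°
n=5: pose=(2,-5,E); sL=90/241, sR=18/65; mL=-45/241, mR=1413/15665; mL+mR=-1512/15665 → advance -1; mR−mL=18/65 → turn +1·90°
n=6: pose=(1,-5,N); sL=9/8, sR=45/106; mL=-9/16, mR=-117/848; mL+mR=-297/424 → advance -1; mR−mL=45/106 → turn +1·90°
n=7: pose=(1,-6,W); sL=18/37, sR=90/89; mL=-9/37, mR=2529/3293; mL+mR=1728/3293 → advance +1; mR−mL=90/89 → turn +1·90°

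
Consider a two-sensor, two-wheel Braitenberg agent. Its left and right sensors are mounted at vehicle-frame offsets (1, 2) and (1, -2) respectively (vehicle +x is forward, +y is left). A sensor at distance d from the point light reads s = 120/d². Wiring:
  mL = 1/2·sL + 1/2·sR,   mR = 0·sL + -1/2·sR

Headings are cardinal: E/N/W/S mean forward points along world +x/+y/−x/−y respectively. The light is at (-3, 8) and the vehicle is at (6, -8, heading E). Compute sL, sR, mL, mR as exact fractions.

left sensor world pos  = (7, -6); dL² = 296
right sensor world pos = (7, -10); dR² = 424
sL = 120/296 = 15/37
sR = 120/424 = 15/53
mL = 1/2·sL + 1/2·sR = 675/1961
mR = 0·sL + -1/2·sR = -15/106

15/37 15/53 675/1961 -15/106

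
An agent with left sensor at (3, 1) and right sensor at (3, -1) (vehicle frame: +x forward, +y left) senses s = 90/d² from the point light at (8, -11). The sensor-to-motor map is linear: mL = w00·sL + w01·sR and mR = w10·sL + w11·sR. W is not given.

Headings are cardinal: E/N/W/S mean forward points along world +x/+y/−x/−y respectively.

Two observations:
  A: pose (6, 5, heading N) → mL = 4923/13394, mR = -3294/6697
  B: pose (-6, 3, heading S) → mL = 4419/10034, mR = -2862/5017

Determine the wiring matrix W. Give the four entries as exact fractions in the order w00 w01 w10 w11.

1 1/2 -1 -1

obs A: pose=(6,5,N) → sL=9/37, sR=45/181, mL=4923/13394, mR=-3294/6697
obs B: pose=(-6,3,S) → sL=9/29, sR=45/173, mL=4419/10034, mR=-2862/5017
sensor matrix S = [[9/37, 45/181], [9/29, 45/173]]; det S = -466560/33598849
solve [mL_A; mL_B] = S·[w00; w01] and [mR_A; mR_B] = S·[w10; w11]:
  w00 = 1, w01 = 1/2, w10 = -1, w11 = -1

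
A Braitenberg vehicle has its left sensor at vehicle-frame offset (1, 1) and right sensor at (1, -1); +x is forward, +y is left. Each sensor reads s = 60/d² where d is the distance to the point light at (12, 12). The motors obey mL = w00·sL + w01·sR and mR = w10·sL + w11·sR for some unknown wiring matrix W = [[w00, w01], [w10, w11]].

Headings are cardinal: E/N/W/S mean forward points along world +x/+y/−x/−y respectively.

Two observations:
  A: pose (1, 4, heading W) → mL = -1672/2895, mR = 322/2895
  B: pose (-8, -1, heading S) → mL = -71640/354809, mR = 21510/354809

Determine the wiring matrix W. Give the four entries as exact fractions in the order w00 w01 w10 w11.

-1 -1 1 -1/2

obs A: pose=(1,4,W) → sL=4/15, sR=60/193, mL=-1672/2895, mR=322/2895
obs B: pose=(-8,-1,S) → sL=60/557, sR=60/637, mL=-71640/354809, mR=21510/354809
sensor matrix S = [[4/15, 60/193], [60/557, 60/637]]; det S = -573184/68478137
solve [mL_A; mL_B] = S·[w00; w01] and [mR_A; mR_B] = S·[w10; w11]:
  w00 = -1, w01 = -1, w10 = 1, w11 = -1/2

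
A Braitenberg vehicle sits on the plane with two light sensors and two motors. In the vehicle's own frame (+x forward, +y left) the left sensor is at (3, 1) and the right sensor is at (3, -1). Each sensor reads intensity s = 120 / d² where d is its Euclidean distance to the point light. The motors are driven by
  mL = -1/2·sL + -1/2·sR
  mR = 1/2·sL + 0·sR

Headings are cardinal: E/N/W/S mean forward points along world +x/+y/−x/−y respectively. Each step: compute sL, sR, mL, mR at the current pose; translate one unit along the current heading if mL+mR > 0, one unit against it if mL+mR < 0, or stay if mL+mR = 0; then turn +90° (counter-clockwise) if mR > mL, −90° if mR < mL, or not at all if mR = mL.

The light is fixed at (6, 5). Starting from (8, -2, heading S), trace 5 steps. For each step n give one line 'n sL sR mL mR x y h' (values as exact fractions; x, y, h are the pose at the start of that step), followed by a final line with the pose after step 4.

0 120/109 120/101 -12600/11009 60/109 8 -2 S
1 12/5 60/37 -372/185 6/5 8 -1 E
2 40/3 120/13 -440/39 20/3 7 -1 N
3 30/17 3 -81/34 15/17 7 -2 W
4 120/109 120/101 -12600/11009 60/109 8 -2 S
final 8 -1 E

n=0: pose=(8,-2,S); sL=120/109, sR=120/101; mL=-12600/11009, mR=60/109; mL+mR=-60/101 → advance -1; mR−mL=18660/11009 → turn +1·90°
n=1: pose=(8,-1,E); sL=12/5, sR=60/37; mL=-372/185, mR=6/5; mL+mR=-30/37 → advance -1; mR−mL=594/185 → turn +1·90°
n=2: pose=(7,-1,N); sL=40/3, sR=120/13; mL=-440/39, mR=20/3; mL+mR=-60/13 → advance -1; mR−mL=700/39 → turn +1·90°
n=3: pose=(7,-2,W); sL=30/17, sR=3; mL=-81/34, mR=15/17; mL+mR=-3/2 → advance -1; mR−mL=111/34 → turn +1·90°
n=4: pose=(8,-2,S); sL=120/109, sR=120/101; mL=-12600/11009, mR=60/109; mL+mR=-60/101 → advance -1; mR−mL=18660/11009 → turn +1·90°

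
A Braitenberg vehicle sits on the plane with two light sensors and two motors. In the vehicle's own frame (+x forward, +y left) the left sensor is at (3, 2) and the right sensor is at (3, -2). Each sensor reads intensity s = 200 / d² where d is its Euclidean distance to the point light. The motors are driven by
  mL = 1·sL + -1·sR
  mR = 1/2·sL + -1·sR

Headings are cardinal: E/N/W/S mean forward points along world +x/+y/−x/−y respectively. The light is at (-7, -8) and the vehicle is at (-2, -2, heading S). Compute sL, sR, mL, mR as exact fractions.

100/29 100/9 -2000/261 -2450/261

left sensor world pos  = (0, -5); dL² = 58
right sensor world pos = (-4, -5); dR² = 18
sL = 200/58 = 100/29
sR = 200/18 = 100/9
mL = 1·sL + -1·sR = -2000/261
mR = 1/2·sL + -1·sR = -2450/261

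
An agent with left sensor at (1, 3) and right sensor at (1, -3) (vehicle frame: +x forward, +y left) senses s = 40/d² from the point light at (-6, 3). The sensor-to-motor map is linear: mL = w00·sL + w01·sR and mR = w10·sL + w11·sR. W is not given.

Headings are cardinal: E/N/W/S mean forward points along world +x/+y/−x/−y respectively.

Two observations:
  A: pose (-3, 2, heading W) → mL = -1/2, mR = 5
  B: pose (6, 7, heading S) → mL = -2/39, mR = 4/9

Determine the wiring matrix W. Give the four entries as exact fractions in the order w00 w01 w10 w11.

1 -1/2 0 1

obs A: pose=(-3,2,W) → sL=2, sR=5, mL=-1/2, mR=5
obs B: pose=(6,7,S) → sL=20/117, sR=4/9, mL=-2/39, mR=4/9
sensor matrix S = [[2, 5], [20/117, 4/9]]; det S = 4/117
solve [mL_A; mL_B] = S·[w00; w01] and [mR_A; mR_B] = S·[w10; w11]:
  w00 = 1, w01 = -1/2, w10 = 0, w11 = 1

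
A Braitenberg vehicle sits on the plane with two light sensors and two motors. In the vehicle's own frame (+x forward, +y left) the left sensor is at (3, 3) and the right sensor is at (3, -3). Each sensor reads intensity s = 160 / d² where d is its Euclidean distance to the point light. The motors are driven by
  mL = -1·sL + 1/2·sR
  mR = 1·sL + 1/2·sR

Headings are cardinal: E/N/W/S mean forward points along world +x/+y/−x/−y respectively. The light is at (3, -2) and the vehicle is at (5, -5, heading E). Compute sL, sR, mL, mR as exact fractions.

32/5 160/61 -1552/305 2352/305

left sensor world pos  = (8, -2); dL² = 25
right sensor world pos = (8, -8); dR² = 61
sL = 160/25 = 32/5
sR = 160/61 = 160/61
mL = -1·sL + 1/2·sR = -1552/305
mR = 1·sL + 1/2·sR = 2352/305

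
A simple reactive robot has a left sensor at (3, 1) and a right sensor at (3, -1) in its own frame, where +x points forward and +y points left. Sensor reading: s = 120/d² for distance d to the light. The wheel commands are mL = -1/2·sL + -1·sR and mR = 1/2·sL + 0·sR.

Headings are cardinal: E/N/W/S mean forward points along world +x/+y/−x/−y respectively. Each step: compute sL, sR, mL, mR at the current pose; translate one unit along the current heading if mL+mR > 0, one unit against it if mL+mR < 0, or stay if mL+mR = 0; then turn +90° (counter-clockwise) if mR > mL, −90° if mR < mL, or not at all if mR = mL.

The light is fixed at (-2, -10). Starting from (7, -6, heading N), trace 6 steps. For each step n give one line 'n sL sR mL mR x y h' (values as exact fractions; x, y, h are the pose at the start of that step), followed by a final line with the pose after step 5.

0 120/113 120/149 -22500/16837 60/113 7 -6 N
1 3 30/13 -99/26 3/2 7 -7 W
2 120/121 40/27 -6460/3267 60/121 8 -7 S
3 60/97 60/89 -8490/8633 30/97 8 -6 E
4 120/113 120/149 -22500/16837 60/113 7 -6 N
5 3 30/13 -99/26 3/2 7 -7 W
final 8 -7 S

n=0: pose=(7,-6,N); sL=120/113, sR=120/149; mL=-22500/16837, mR=60/113; mL+mR=-120/149 → advance -1; mR−mL=31440/16837 → turn +1·90°
n=1: pose=(7,-7,W); sL=3, sR=30/13; mL=-99/26, mR=3/2; mL+mR=-30/13 → advance -1; mR−mL=69/13 → turn +1·90°
n=2: pose=(8,-7,S); sL=120/121, sR=40/27; mL=-6460/3267, mR=60/121; mL+mR=-40/27 → advance -1; mR−mL=8080/3267 → turn +1·90°
n=3: pose=(8,-6,E); sL=60/97, sR=60/89; mL=-8490/8633, mR=30/97; mL+mR=-60/89 → advance -1; mR−mL=11160/8633 → turn +1·90°
n=4: pose=(7,-6,N); sL=120/113, sR=120/149; mL=-22500/16837, mR=60/113; mL+mR=-120/149 → advance -1; mR−mL=31440/16837 → turn +1·90°
n=5: pose=(7,-7,W); sL=3, sR=30/13; mL=-99/26, mR=3/2; mL+mR=-30/13 → advance -1; mR−mL=69/13 → turn +1·90°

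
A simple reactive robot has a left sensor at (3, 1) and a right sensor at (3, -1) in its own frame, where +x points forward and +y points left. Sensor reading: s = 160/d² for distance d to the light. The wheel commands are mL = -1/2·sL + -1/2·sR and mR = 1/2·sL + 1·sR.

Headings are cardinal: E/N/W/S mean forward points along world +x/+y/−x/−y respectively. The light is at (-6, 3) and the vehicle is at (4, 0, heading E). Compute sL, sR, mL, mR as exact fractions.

left sensor world pos  = (7, 1); dL² = 173
right sensor world pos = (7, -1); dR² = 185
sL = 160/173 = 160/173
sR = 160/185 = 32/37
mL = -1/2·sL + -1/2·sR = -5728/6401
mR = 1/2·sL + 1·sR = 8496/6401

160/173 32/37 -5728/6401 8496/6401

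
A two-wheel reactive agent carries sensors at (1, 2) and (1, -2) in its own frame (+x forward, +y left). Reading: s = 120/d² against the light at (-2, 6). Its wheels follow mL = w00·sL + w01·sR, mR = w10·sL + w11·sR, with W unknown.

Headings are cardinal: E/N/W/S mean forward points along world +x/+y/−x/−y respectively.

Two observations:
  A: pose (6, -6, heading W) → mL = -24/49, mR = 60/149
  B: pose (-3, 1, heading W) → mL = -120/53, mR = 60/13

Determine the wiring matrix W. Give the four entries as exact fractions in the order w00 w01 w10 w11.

obs A: pose=(6,-6,W) → sL=24/49, sR=120/149, mL=-24/49, mR=60/149
obs B: pose=(-3,1,W) → sL=120/53, sR=120/13, mL=-120/53, mR=60/13
sensor matrix S = [[24/49, 120/149], [120/53, 120/13]]; det S = 13570560/5030389
solve [mL_A; mL_B] = S·[w00; w01] and [mR_A; mR_B] = S·[w10; w11]:
  w00 = -1, w01 = 0, w10 = 0, w11 = 1/2

-1 0 0 1/2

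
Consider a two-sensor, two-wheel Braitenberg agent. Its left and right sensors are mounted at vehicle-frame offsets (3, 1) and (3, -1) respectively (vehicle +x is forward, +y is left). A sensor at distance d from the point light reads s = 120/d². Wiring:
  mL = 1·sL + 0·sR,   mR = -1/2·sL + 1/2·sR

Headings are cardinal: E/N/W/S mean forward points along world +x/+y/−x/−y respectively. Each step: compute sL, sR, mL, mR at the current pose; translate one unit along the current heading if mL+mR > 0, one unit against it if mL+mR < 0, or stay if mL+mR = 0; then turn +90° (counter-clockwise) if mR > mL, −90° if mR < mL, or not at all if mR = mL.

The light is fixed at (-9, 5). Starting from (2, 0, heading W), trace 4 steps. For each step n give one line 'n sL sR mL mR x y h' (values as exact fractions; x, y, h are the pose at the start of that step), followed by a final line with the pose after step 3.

n=0: pose=(2,0,W); sL=6/5, sR=3/2; mL=6/5, mR=3/20; mL+mR=27/20 → advance +1; mR−mL=-21/20 → turn -1·90°
n=1: pose=(1,0,N); sL=24/17, sR=24/25; mL=24/17, mR=-96/425; mL+mR=504/425 → advance +1; mR−mL=-696/425 → turn -1·90°
n=2: pose=(1,1,E); sL=60/89, sR=60/97; mL=60/89, mR=-240/8633; mL+mR=5580/8633 → advance +1; mR−mL=-6060/8633 → turn -1·90°
n=3: pose=(2,1,S); sL=120/193, sR=120/149; mL=120/193, mR=2640/28757; mL+mR=20520/28757 → advance +1; mR−mL=-15240/28757 → turn -1·90°

0 6/5 3/2 6/5 3/20 2 0 W
1 24/17 24/25 24/17 -96/425 1 0 N
2 60/89 60/97 60/89 -240/8633 1 1 E
3 120/193 120/149 120/193 2640/28757 2 1 S
final 2 0 W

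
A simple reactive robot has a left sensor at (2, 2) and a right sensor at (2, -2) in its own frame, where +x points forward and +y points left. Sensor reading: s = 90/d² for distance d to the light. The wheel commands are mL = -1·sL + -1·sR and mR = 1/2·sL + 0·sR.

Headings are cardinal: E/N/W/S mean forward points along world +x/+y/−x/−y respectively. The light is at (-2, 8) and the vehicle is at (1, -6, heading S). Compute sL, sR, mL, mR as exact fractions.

left sensor world pos  = (3, -8); dL² = 281
right sensor world pos = (-1, -8); dR² = 257
sL = 90/281 = 90/281
sR = 90/257 = 90/257
mL = -1·sL + -1·sR = -48420/72217
mR = 1/2·sL + 0·sR = 45/281

90/281 90/257 -48420/72217 45/281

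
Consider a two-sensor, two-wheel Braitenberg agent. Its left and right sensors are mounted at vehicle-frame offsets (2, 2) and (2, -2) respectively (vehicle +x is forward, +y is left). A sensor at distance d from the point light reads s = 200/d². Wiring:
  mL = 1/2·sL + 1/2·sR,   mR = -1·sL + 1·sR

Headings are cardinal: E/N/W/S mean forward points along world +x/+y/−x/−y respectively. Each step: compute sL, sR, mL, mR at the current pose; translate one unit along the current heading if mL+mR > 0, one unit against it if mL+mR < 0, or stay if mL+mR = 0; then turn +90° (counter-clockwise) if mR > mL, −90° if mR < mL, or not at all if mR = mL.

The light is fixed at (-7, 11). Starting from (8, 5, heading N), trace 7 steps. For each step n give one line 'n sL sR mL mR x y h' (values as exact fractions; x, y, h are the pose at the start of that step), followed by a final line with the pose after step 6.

n=0: pose=(8,5,N); sL=40/37, sR=40/61; mL=1960/2257, mR=-960/2257; mL+mR=1000/2257 → advance +1; mR−mL=-2920/2257 → turn -1·90°
n=1: pose=(8,6,E); sL=100/149, sR=100/169; mL=15900/25181, mR=-2000/25181; mL+mR=13900/25181 → advance +1; mR−mL=-17900/25181 → turn -1·90°
n=2: pose=(9,6,S); sL=200/373, sR=40/49; mL=12360/18277, mR=5120/18277; mL+mR=17480/18277 → advance +1; mR−mL=-7240/18277 → turn -1·90°
n=3: pose=(9,5,W); sL=10/13, sR=50/53; mL=590/689, mR=120/689; mL+mR=710/689 → advance +1; mR−mL=-470/689 → turn -1·90°
n=4: pose=(8,5,N); sL=40/37, sR=40/61; mL=1960/2257, mR=-960/2257; mL+mR=1000/2257 → advance +1; mR−mL=-2920/2257 → turn -1·90°
n=5: pose=(8,6,E); sL=100/149, sR=100/169; mL=15900/25181, mR=-2000/25181; mL+mR=13900/25181 → advance +1; mR−mL=-17900/25181 → turn -1·90°
n=6: pose=(9,6,S); sL=200/373, sR=40/49; mL=12360/18277, mR=5120/18277; mL+mR=17480/18277 → advance +1; mR−mL=-7240/18277 → turn -1·90°

0 40/37 40/61 1960/2257 -960/2257 8 5 N
1 100/149 100/169 15900/25181 -2000/25181 8 6 E
2 200/373 40/49 12360/18277 5120/18277 9 6 S
3 10/13 50/53 590/689 120/689 9 5 W
4 40/37 40/61 1960/2257 -960/2257 8 5 N
5 100/149 100/169 15900/25181 -2000/25181 8 6 E
6 200/373 40/49 12360/18277 5120/18277 9 6 S
final 9 5 W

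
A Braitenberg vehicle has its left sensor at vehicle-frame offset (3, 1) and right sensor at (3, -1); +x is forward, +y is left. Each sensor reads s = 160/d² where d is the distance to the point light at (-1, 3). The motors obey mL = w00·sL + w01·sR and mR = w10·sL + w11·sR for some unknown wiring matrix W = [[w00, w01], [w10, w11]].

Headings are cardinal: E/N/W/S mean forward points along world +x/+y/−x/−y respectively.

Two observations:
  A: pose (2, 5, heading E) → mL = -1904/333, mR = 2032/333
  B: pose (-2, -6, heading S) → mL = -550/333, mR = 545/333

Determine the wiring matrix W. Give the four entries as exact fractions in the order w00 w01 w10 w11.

obs A: pose=(2,5,E) → sL=32/9, sR=160/37, mL=-1904/333, mR=2032/333
obs B: pose=(-2,-6,S) → sL=10/9, sR=40/37, mL=-550/333, mR=545/333
sensor matrix S = [[32/9, 160/37], [10/9, 40/37]]; det S = -320/333
solve [mL_A; mL_B] = S·[w00; w01] and [mR_A; mR_B] = S·[w10; w11]:
  w00 = -1, w01 = -1/2, w10 = 1/2, w11 = 1

-1 -1/2 1/2 1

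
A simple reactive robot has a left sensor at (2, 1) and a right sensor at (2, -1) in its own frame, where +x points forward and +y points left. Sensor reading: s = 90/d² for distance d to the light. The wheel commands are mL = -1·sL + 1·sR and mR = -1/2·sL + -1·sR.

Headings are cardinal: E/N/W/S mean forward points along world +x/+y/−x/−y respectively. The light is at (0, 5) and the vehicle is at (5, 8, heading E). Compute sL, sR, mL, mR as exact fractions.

18/13 90/53 216/689 -1647/689

left sensor world pos  = (7, 9); dL² = 65
right sensor world pos = (7, 7); dR² = 53
sL = 90/65 = 18/13
sR = 90/53 = 90/53
mL = -1·sL + 1·sR = 216/689
mR = -1/2·sL + -1·sR = -1647/689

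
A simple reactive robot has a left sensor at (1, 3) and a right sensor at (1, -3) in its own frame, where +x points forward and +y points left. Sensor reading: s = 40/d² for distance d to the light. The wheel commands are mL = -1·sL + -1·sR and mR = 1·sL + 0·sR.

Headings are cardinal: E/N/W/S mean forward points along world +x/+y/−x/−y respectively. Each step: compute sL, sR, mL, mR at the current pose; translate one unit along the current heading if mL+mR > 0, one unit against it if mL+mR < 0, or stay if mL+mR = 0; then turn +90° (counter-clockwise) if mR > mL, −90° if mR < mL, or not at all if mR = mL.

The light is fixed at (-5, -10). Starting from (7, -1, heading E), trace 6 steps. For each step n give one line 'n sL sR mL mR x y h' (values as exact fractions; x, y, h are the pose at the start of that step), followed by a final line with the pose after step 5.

n=0: pose=(7,-1,E); sL=40/313, sR=8/41; mL=-4144/12833, mR=40/313; mL+mR=-8/41 → advance -1; mR−mL=5784/12833 → turn +1·90°
n=1: pose=(6,-1,N); sL=10/41, sR=5/37; mL=-575/1517, mR=10/41; mL+mR=-5/37 → advance -1; mR−mL=945/1517 → turn +1·90°
n=2: pose=(6,-2,W); sL=8/25, sR=40/221; mL=-2768/5525, mR=8/25; mL+mR=-40/221 → advance -1; mR−mL=4536/5525 → turn +1·90°
n=3: pose=(7,-2,S); sL=20/137, sR=4/13; mL=-808/1781, mR=20/137; mL+mR=-4/13 → advance -1; mR−mL=1068/1781 → turn +1·90°
n=4: pose=(7,-1,E); sL=40/313, sR=8/41; mL=-4144/12833, mR=40/313; mL+mR=-8/41 → advance -1; mR−mL=5784/12833 → turn +1·90°
n=5: pose=(6,-1,N); sL=10/41, sR=5/37; mL=-575/1517, mR=10/41; mL+mR=-5/37 → advance -1; mR−mL=945/1517 → turn +1·90°

0 40/313 8/41 -4144/12833 40/313 7 -1 E
1 10/41 5/37 -575/1517 10/41 6 -1 N
2 8/25 40/221 -2768/5525 8/25 6 -2 W
3 20/137 4/13 -808/1781 20/137 7 -2 S
4 40/313 8/41 -4144/12833 40/313 7 -1 E
5 10/41 5/37 -575/1517 10/41 6 -1 N
final 6 -2 W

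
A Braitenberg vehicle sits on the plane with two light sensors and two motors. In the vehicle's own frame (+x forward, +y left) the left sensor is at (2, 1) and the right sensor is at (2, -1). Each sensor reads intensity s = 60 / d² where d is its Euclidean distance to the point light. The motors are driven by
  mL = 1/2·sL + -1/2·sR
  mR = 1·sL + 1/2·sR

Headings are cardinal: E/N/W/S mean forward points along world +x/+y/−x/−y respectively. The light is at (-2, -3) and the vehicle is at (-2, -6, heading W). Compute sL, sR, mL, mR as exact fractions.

3 15/2 -9/4 27/4

left sensor world pos  = (-4, -7); dL² = 20
right sensor world pos = (-4, -5); dR² = 8
sL = 60/20 = 3
sR = 60/8 = 15/2
mL = 1/2·sL + -1/2·sR = -9/4
mR = 1·sL + 1/2·sR = 27/4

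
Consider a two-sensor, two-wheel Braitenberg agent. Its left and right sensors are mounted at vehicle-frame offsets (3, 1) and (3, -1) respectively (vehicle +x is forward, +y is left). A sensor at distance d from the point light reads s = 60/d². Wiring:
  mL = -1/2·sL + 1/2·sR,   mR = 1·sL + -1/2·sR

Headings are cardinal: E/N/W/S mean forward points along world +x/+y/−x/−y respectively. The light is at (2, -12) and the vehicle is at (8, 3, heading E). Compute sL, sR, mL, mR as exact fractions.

60/337 60/277 1800/93349 6510/93349

left sensor world pos  = (11, 4); dL² = 337
right sensor world pos = (11, 2); dR² = 277
sL = 60/337 = 60/337
sR = 60/277 = 60/277
mL = -1/2·sL + 1/2·sR = 1800/93349
mR = 1·sL + -1/2·sR = 6510/93349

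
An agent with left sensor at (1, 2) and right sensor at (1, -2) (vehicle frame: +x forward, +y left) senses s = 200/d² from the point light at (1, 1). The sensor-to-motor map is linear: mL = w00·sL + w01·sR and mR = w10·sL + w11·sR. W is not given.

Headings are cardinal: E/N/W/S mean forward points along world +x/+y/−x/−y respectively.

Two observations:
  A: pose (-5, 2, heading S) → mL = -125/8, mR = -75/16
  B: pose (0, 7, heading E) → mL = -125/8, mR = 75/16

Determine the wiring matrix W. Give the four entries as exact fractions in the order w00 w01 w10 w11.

-1 -1 -1/2 1/2

obs A: pose=(-5,2,S) → sL=25/2, sR=25/8, mL=-125/8, mR=-75/16
obs B: pose=(0,7,E) → sL=25/8, sR=25/2, mL=-125/8, mR=75/16
sensor matrix S = [[25/2, 25/8], [25/8, 25/2]]; det S = 9375/64
solve [mL_A; mL_B] = S·[w00; w01] and [mR_A; mR_B] = S·[w10; w11]:
  w00 = -1, w01 = -1, w10 = -1/2, w11 = 1/2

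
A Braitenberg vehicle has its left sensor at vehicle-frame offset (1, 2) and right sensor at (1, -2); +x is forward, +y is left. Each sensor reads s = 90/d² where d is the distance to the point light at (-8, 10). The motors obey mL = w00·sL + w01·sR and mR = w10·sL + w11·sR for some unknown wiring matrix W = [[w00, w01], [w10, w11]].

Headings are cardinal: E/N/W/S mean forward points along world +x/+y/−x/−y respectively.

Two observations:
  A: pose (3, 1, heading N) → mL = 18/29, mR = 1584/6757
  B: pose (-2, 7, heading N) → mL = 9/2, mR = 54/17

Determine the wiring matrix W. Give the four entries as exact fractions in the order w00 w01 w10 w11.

obs A: pose=(3,1,N) → sL=18/29, sR=90/233, mL=18/29, mR=1584/6757
obs B: pose=(-2,7,N) → sL=9/2, sR=45/34, mL=9/2, mR=54/17
sensor matrix S = [[18/29, 90/233], [9/2, 45/34]]; det S = -105300/114869
solve [mL_A; mL_B] = S·[w00; w01] and [mR_A; mR_B] = S·[w10; w11]:
  w00 = 1, w01 = 0, w10 = 1, w11 = -1

1 0 1 -1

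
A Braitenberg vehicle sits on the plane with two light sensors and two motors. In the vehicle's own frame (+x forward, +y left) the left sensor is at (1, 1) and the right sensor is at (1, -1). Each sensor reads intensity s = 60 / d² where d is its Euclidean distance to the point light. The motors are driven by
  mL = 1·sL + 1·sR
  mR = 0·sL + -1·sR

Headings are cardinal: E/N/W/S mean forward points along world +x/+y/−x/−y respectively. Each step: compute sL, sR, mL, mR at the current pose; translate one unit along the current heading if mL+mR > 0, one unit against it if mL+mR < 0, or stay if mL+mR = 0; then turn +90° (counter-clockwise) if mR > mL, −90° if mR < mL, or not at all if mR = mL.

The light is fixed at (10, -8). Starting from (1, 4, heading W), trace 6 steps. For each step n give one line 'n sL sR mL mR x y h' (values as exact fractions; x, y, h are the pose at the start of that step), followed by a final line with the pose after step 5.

0 60/221 60/269 29400/59449 -60/269 1 4 W
1 6/29 6/25 324/725 -6/25 0 4 N
2 60/277 4/15 2008/4155 -4/15 0 5 E
3 15/52 15/61 1695/3172 -15/61 1 5 S
4 60/221 60/269 29400/59449 -60/269 1 4 W
5 6/29 6/25 324/725 -6/25 0 4 N
final 0 5 E

n=0: pose=(1,4,W); sL=60/221, sR=60/269; mL=29400/59449, mR=-60/269; mL+mR=60/221 → advance +1; mR−mL=-42660/59449 → turn -1·90°
n=1: pose=(0,4,N); sL=6/29, sR=6/25; mL=324/725, mR=-6/25; mL+mR=6/29 → advance +1; mR−mL=-498/725 → turn -1·90°
n=2: pose=(0,5,E); sL=60/277, sR=4/15; mL=2008/4155, mR=-4/15; mL+mR=60/277 → advance +1; mR−mL=-3116/4155 → turn -1·90°
n=3: pose=(1,5,S); sL=15/52, sR=15/61; mL=1695/3172, mR=-15/61; mL+mR=15/52 → advance +1; mR−mL=-2475/3172 → turn -1·90°
n=4: pose=(1,4,W); sL=60/221, sR=60/269; mL=29400/59449, mR=-60/269; mL+mR=60/221 → advance +1; mR−mL=-42660/59449 → turn -1·90°
n=5: pose=(0,4,N); sL=6/29, sR=6/25; mL=324/725, mR=-6/25; mL+mR=6/29 → advance +1; mR−mL=-498/725 → turn -1·90°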